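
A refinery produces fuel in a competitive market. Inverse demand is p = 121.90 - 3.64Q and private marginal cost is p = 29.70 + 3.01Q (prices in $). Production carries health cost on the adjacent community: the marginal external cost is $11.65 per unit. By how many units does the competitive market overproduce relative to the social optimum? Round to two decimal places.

1.75 units

Market equilibrium (private): 29.70 + 3.01Q = 121.90 - 3.64Q → Q_m = 13.8647.
Social marginal cost = private MC + MEC = 41.35 + 3.01Q.
Set SMC = demand: 41.35 + 3.01Q = 121.90 - 3.64Q → Q* = 12.1128.
Gap = |13.8647 − 12.1128| = 1.7519.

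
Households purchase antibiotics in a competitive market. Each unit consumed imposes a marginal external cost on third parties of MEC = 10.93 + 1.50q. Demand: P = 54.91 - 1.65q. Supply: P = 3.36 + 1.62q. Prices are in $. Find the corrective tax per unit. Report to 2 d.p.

tax = $23.70 per unit

Social marginal benefit = demand − MEC = 43.98 - 3.15q.
Set SMB = MC: 43.98 - 3.15q = 3.36 + 1.62q → q* = 8.5157.
The Pigouvian tax equals MEC at q*: 10.93 + 1.50×8.5157 = 23.7036.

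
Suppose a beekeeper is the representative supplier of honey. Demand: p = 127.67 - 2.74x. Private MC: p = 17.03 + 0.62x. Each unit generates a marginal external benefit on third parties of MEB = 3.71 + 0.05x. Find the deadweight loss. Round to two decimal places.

DWL = 4.33

Market equilibrium (private): 17.03 + 0.62x = 127.67 - 2.74x → x_m = 32.9286.
Social marginal cost = private MC − MEB = 13.32 + 0.57x.
Set SMC = demand: 13.32 + 0.57x = 127.67 - 2.74x → x* = 34.5468.
The welfare-loss triangle has base |x_m − x*| and height MEB(x_m) (the vertical gap between SMC and demand is zero at x* and MEB at x_m).
DWL = ½ × 1.6182 × 5.3564 = 4.3339.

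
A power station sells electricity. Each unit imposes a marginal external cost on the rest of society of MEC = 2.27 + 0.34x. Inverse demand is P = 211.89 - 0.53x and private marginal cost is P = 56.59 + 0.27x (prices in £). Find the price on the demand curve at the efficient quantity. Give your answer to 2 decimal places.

Social marginal cost = private MC + MEC = 58.86 + 0.61x.
Set SMC = demand: 58.86 + 0.61x = 211.89 - 0.53x → x* = 134.2368.
Consumer price on the demand curve at x*: 211.89 − 0.53×134.2368 = 140.7445.

P = £140.74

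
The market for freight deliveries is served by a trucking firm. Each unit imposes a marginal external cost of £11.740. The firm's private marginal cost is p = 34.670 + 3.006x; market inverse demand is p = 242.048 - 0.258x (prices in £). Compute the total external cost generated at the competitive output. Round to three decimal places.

£745.900

Market equilibrium (private): 34.670 + 3.006x = 242.048 - 0.258x → x_m = 63.5349.
Total external cost = MEC × x_m = 11.740 × 63.5349 = 745.8997.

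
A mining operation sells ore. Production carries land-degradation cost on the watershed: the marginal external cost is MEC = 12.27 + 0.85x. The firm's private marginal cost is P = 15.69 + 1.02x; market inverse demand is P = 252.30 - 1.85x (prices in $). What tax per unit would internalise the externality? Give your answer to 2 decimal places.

tax = $63.53 per unit

Social marginal cost = private MC + MEC = 27.96 + 1.87x.
Set SMC = demand: 27.96 + 1.87x = 252.30 - 1.85x → x* = 60.3065.
The Pigouvian tax equals MEC at x*: 12.27 + 0.85×60.3065 = 63.5305.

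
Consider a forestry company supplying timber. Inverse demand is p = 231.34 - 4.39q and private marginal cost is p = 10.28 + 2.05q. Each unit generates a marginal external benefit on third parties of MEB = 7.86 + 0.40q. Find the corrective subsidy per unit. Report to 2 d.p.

subsidy = 23.02 per unit

Social marginal cost = private MC − MEB = 2.42 + 1.65q.
Set SMC = demand: 2.42 + 1.65q = 231.34 - 4.39q → q* = 37.9007.
The Pigouvian subsidy equals MEB at q*: 7.86 + 0.40×37.9007 = 23.0203.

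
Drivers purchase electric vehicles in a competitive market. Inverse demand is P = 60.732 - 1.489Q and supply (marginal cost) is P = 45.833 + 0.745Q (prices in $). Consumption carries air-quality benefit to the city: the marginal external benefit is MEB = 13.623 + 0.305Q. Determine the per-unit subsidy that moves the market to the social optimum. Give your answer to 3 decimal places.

Social marginal benefit = demand + MEB = 74.355 - 1.184Q.
Set SMB = MC: 74.355 - 1.184Q = 45.833 + 0.745Q → Q* = 14.7859.
The Pigouvian subsidy equals MEB at Q*: 13.623 + 0.305×14.7859 = 18.1327.

subsidy = $18.133 per unit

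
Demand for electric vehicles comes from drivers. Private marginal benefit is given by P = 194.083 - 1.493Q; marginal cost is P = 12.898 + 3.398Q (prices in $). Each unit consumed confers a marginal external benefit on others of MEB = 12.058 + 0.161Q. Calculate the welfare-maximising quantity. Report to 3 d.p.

Social marginal benefit = demand + MEB = 206.141 - 1.332Q.
Set SMB = MC: 206.141 - 1.332Q = 12.898 + 3.398Q → Q* = 40.8548.

Q* = 40.855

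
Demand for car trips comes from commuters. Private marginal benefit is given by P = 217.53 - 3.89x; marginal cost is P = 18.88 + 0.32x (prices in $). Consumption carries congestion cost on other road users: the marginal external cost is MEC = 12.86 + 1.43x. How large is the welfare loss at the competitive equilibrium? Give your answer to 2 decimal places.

DWL = $572.14

Market equilibrium (private): 18.88 + 0.32x = 217.53 - 3.89x → x_m = 47.1853.
Social marginal benefit = demand − MEC = 204.67 - 5.32x.
Set SMB = MC: 204.67 - 5.32x = 18.88 + 0.32x → x* = 32.9415.
The welfare-loss triangle has base |x_m − x*| and height MEC(x_m) (the vertical gap between SMB and MC is zero at x* and MEC at x_m).
DWL = ½ × 14.2438 × 80.3349 = 572.1371.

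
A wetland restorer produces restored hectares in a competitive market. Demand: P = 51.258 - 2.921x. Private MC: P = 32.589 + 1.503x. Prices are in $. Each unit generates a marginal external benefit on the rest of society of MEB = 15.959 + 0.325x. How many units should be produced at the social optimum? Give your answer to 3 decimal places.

Social marginal cost = private MC − MEB = 16.630 + 1.178x.
Set SMC = demand: 16.630 + 1.178x = 51.258 - 2.921x → x* = 8.4479.

x* = 8.448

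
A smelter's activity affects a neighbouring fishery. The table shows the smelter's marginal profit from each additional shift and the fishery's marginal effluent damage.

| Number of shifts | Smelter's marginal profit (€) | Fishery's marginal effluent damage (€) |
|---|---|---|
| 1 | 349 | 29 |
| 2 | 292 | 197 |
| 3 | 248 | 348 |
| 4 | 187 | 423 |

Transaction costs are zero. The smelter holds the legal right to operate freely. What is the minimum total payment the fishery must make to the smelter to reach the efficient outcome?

Left alone the smelter would choose level 4 (marginal profit stays positive).
Efficient level: k* = 2 (marginal profit ≥ marginal effluent damage through 2).
The fishery must at least cover the smelter's forgone profit from cutting 4→2: 248 + 187 = 435.

€435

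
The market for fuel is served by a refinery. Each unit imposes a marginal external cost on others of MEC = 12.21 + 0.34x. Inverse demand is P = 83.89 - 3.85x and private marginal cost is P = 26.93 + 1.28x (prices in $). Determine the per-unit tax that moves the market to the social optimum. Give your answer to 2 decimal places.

tax = $14.99 per unit

Social marginal cost = private MC + MEC = 39.14 + 1.62x.
Set SMC = demand: 39.14 + 1.62x = 83.89 - 3.85x → x* = 8.1810.
The Pigouvian tax equals MEC at x*: 12.21 + 0.34×8.1810 = 14.9915.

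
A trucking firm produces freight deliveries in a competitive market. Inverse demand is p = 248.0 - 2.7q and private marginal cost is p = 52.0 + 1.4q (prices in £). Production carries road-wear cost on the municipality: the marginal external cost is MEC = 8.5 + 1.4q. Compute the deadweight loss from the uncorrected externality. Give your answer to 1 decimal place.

Market equilibrium (private): 52.0 + 1.4q = 248.0 - 2.7q → q_m = 47.8049.
Social marginal cost = private MC + MEC = 60.5 + 2.8q.
Set SMC = demand: 60.5 + 2.8q = 248.0 - 2.7q → q* = 34.0909.
Between q* and q_m the wedge SMC − demand runs linearly from 0 to MEC(q_m), so the loss is a triangle.
DWL = ½ × 13.7140 × 75.4268 = 517.2016.

DWL = £517.2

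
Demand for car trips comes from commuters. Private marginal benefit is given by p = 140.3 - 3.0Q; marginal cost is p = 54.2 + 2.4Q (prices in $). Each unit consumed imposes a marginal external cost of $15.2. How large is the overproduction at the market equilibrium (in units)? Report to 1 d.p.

Market equilibrium (private): 54.2 + 2.4Q = 140.3 - 3.0Q → Q_m = 15.9444.
Social marginal benefit = demand − MEC = 125.1 - 3.0Q.
Set SMB = MC: 125.1 - 3.0Q = 54.2 + 2.4Q → Q* = 13.1296.
Gap = |15.9444 − 13.1296| = 2.8148.

2.8 units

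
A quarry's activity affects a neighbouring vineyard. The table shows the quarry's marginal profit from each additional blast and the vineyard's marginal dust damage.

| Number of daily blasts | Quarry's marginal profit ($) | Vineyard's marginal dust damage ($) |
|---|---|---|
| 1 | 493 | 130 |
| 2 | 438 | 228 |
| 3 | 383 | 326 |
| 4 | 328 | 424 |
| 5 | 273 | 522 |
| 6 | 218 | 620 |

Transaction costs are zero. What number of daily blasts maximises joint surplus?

3

Bargaining reaches the level where marginal profit last exceeds marginal dust damage.
That holds through level 3 (383 ≥ 326) but not at 4 (328 < 424).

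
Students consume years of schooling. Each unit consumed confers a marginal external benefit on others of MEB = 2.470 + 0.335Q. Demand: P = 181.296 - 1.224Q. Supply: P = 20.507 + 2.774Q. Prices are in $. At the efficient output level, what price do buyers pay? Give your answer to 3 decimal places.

P = $126.743

Social marginal benefit = demand + MEB = 183.766 - 0.889Q.
Set SMB = MC: 183.766 - 0.889Q = 20.507 + 2.774Q → Q* = 44.5698.
Consumer price on the demand curve at Q*: 181.296 − 1.224×44.5698 = 126.7426.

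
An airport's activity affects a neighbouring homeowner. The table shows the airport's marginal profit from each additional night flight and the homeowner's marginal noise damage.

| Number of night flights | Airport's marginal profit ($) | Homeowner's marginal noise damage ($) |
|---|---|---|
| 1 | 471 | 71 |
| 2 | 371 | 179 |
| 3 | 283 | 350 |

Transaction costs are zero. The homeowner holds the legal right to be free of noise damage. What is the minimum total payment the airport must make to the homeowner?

Efficient level: marginal profit ≥ marginal noise damage through level 2, so k* = 2.
With the homeowner holding the right, the airport must at least compensate total damage at k*: 71 + 179 = 250.

$250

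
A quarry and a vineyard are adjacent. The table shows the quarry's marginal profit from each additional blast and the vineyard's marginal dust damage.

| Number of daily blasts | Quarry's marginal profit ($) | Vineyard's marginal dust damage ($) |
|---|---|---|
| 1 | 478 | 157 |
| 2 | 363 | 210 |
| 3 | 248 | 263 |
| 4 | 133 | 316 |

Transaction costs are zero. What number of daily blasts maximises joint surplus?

2

Bargaining reaches the level where marginal profit last exceeds marginal dust damage.
That holds through level 2 (363 ≥ 210) but not at 3 (248 < 263).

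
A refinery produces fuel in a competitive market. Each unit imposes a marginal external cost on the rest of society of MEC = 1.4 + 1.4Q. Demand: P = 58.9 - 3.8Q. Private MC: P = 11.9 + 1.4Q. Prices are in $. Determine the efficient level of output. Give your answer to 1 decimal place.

Social marginal cost = private MC + MEC = 13.3 + 2.8Q.
Set SMC = demand: 13.3 + 2.8Q = 58.9 - 3.8Q → Q* = 6.9091.

Q* = 6.9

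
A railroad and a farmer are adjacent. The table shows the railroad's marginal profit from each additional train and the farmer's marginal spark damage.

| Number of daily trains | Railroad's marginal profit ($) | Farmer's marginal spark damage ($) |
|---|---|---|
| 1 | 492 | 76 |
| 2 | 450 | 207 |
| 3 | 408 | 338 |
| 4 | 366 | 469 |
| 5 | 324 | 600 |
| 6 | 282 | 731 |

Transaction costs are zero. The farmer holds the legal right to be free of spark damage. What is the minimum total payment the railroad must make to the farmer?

Efficient level: marginal profit ≥ marginal spark damage through level 3, so k* = 3.
With the farmer holding the right, the railroad must at least compensate total damage at k*: 76 + 207 + 338 = 621.

$621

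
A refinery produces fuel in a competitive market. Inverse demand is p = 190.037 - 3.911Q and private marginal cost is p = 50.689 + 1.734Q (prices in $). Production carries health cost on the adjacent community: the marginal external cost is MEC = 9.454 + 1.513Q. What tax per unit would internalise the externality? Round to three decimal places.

Social marginal cost = private MC + MEC = 60.143 + 3.247Q.
Set SMC = demand: 60.143 + 3.247Q = 190.037 - 3.911Q → Q* = 18.1467.
The Pigouvian tax equals MEC at Q*: 9.454 + 1.513×18.1467 = 36.9100.

tax = $36.910 per unit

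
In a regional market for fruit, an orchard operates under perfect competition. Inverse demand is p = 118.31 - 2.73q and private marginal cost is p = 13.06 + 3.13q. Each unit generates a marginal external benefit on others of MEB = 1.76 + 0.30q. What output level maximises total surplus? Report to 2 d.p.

Social marginal cost = private MC − MEB = 11.30 + 2.83q.
Set SMC = demand: 11.30 + 2.83q = 118.31 - 2.73q → q* = 19.2464.

q* = 19.25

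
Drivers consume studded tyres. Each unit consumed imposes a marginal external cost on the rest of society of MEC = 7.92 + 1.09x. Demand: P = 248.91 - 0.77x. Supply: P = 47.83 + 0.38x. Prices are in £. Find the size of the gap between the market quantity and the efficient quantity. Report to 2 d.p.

Market equilibrium (private): 47.83 + 0.38x = 248.91 - 0.77x → x_m = 174.8522.
Social marginal benefit = demand − MEC = 240.99 - 1.86x.
Set SMB = MC: 240.99 - 1.86x = 47.83 + 0.38x → x* = 86.2321.
Gap = |174.8522 − 86.2321| = 88.6201.

88.62 units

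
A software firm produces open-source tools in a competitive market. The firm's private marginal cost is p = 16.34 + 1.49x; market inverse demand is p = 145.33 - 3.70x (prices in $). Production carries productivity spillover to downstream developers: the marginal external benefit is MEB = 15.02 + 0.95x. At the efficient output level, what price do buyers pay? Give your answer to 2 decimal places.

Social marginal cost = private MC − MEB = 1.32 + 0.54x.
Set SMC = demand: 1.32 + 0.54x = 145.33 - 3.70x → x* = 33.9646.
Consumer price on the demand curve at x*: 145.33 − 3.70×33.9646 = 19.6610.

P = $19.66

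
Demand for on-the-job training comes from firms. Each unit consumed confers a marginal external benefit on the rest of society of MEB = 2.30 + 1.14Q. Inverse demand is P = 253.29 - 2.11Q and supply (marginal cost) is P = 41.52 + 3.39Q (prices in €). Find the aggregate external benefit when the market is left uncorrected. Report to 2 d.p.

Market equilibrium (private): 41.52 + 3.39Q = 253.29 - 2.11Q → Q_m = 38.5036.
Total external benefit = ∫₀^{Q_m} (2.30 + 1.14Q) dQ = 2.30×38.5036 + ½×1.14×38.5036² = 933.5988.

€933.60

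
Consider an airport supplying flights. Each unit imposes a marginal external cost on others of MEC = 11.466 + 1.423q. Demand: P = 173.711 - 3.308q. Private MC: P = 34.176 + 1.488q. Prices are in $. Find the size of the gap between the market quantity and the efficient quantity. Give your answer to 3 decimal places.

Market equilibrium (private): 34.176 + 1.488q = 173.711 - 3.308q → q_m = 29.0940.
Social marginal cost = private MC + MEC = 45.642 + 2.911q.
Set SMC = demand: 45.642 + 2.911q = 173.711 - 3.308q → q* = 20.5932.
Gap = |29.0940 − 20.5932| = 8.5008.

8.501 units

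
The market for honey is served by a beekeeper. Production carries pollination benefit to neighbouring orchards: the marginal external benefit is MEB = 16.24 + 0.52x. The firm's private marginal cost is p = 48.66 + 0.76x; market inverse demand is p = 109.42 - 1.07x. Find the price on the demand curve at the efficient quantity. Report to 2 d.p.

Social marginal cost = private MC − MEB = 32.42 + 0.24x.
Set SMC = demand: 32.42 + 0.24x = 109.42 - 1.07x → x* = 58.7786.
Consumer price on the demand curve at x*: 109.42 − 1.07×58.7786 = 46.5269.

P = 46.53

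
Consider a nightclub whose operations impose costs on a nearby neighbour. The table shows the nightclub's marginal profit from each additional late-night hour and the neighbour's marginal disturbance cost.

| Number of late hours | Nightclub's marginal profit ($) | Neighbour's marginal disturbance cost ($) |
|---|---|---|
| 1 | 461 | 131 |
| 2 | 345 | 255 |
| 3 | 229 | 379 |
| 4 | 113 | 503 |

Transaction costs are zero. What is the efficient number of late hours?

Bargaining reaches the level where marginal profit last exceeds marginal disturbance cost.
That holds through level 2 (345 ≥ 255) but not at 3 (229 < 379).

2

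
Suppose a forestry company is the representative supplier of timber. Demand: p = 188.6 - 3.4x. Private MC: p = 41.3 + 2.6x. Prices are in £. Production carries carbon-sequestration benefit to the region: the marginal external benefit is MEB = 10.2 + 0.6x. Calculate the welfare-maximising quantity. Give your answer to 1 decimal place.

Social marginal cost = private MC − MEB = 31.1 + 2.0x.
Set SMC = demand: 31.1 + 2.0x = 188.6 - 3.4x → x* = 29.1667.

x* = 29.2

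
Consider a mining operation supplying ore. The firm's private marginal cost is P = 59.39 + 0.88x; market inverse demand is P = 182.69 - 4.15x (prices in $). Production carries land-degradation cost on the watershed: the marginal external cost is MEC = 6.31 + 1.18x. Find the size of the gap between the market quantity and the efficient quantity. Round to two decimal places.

Market equilibrium (private): 59.39 + 0.88x = 182.69 - 4.15x → x_m = 24.5129.
Social marginal cost = private MC + MEC = 65.70 + 2.06x.
Set SMC = demand: 65.70 + 2.06x = 182.69 - 4.15x → x* = 18.8390.
Gap = |24.5129 − 18.8390| = 5.6739.

5.67 units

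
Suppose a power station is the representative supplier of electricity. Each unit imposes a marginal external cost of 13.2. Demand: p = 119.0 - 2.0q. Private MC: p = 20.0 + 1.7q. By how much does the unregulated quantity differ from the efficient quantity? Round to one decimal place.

3.6 units

Market equilibrium (private): 20.0 + 1.7q = 119.0 - 2.0q → q_m = 26.7568.
Social marginal cost = private MC + MEC = 33.2 + 1.7q.
Set SMC = demand: 33.2 + 1.7q = 119.0 - 2.0q → q* = 23.1892.
Gap = |26.7568 − 23.1892| = 3.5676.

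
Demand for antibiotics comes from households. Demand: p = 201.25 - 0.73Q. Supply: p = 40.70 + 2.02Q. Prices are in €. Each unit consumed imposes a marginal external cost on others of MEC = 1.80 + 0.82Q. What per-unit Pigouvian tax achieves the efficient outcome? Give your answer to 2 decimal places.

tax = €38.26 per unit

Social marginal benefit = demand − MEC = 199.45 - 1.55Q.
Set SMB = MC: 199.45 - 1.55Q = 40.70 + 2.02Q → Q* = 44.4678.
The Pigouvian tax equals MEC at Q*: 1.80 + 0.82×44.4678 = 38.2636.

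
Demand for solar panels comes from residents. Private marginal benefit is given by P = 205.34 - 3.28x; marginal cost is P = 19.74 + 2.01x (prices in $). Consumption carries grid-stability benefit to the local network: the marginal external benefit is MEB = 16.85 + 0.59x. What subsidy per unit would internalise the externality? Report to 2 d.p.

Social marginal benefit = demand + MEB = 222.19 - 2.69x.
Set SMB = MC: 222.19 - 2.69x = 19.74 + 2.01x → x* = 43.0745.
The Pigouvian subsidy equals MEB at x*: 16.85 + 0.59×43.0745 = 42.2640.

subsidy = $42.26 per unit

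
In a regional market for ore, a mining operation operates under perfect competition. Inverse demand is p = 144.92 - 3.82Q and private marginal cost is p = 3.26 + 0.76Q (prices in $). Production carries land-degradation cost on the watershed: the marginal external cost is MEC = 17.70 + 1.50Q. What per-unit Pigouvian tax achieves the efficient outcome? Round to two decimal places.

tax = $48.28 per unit

Social marginal cost = private MC + MEC = 20.96 + 2.26Q.
Set SMC = demand: 20.96 + 2.26Q = 144.92 - 3.82Q → Q* = 20.3882.
The Pigouvian tax equals MEC at Q*: 17.70 + 1.50×20.3882 = 48.2823.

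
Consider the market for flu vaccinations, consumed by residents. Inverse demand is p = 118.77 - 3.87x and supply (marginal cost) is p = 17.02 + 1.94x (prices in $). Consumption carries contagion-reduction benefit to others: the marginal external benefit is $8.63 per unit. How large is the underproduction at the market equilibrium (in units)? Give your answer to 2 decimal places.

1.49 units

Market equilibrium (private): 17.02 + 1.94x = 118.77 - 3.87x → x_m = 17.5129.
Social marginal benefit = demand + MEB = 127.40 - 3.87x.
Set SMB = MC: 127.40 - 3.87x = 17.02 + 1.94x → x* = 18.9983.
Gap = |17.5129 − 18.9983| = 1.4854.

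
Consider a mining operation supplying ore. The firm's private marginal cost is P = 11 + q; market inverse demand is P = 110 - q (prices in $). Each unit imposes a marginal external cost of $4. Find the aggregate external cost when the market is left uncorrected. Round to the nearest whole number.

Market equilibrium (private): 11 + q = 110 - q → q_m = 49.5000.
Total external cost = MEC × q_m = 4 × 49.5000 = 198.0000.

$198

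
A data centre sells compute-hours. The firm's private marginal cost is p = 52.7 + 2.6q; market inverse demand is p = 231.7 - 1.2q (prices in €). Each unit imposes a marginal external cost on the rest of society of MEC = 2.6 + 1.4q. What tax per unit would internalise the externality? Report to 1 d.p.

Social marginal cost = private MC + MEC = 55.3 + 4.0q.
Set SMC = demand: 55.3 + 4.0q = 231.7 - 1.2q → q* = 33.9231.
The Pigouvian tax equals MEC at q*: 2.6 + 1.4×33.9231 = 50.0923.

tax = €50.1 per unit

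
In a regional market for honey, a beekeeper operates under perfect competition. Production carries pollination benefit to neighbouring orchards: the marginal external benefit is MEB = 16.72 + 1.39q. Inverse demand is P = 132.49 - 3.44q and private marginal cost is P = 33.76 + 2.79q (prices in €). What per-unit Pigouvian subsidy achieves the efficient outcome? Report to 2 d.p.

subsidy = €49.88 per unit

Social marginal cost = private MC − MEB = 17.04 + 1.40q.
Set SMC = demand: 17.04 + 1.40q = 132.49 - 3.44q → q* = 23.8533.
The Pigouvian subsidy equals MEB at q*: 16.72 + 1.39×23.8533 = 49.8761.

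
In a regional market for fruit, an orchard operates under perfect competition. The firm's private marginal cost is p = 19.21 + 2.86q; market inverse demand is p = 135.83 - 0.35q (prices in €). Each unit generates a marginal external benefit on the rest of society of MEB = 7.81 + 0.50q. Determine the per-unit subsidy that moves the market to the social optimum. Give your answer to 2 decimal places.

Social marginal cost = private MC − MEB = 11.40 + 2.36q.
Set SMC = demand: 11.40 + 2.36q = 135.83 - 0.35q → q* = 45.9151.
The Pigouvian subsidy equals MEB at q*: 7.81 + 0.50×45.9151 = 30.7676.

subsidy = €30.77 per unit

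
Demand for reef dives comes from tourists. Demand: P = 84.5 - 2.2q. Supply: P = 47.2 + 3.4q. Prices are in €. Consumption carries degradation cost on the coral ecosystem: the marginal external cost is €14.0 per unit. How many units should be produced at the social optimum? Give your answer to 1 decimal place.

Social marginal benefit = demand − MEC = 70.5 - 2.2q.
Set SMB = MC: 70.5 - 2.2q = 47.2 + 3.4q → q* = 4.1607.

q* = 4.2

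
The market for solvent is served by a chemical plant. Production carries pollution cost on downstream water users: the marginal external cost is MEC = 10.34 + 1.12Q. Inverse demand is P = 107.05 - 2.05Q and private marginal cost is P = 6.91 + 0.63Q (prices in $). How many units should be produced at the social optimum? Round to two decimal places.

Social marginal cost = private MC + MEC = 17.25 + 1.75Q.
Set SMC = demand: 17.25 + 1.75Q = 107.05 - 2.05Q → Q* = 23.6316.

Q* = 23.63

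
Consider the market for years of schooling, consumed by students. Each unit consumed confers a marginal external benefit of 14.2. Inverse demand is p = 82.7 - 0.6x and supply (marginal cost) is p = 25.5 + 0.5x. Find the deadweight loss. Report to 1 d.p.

DWL = 91.7

Market equilibrium (private): 25.5 + 0.5x = 82.7 - 0.6x → x_m = 52.0000.
Social marginal benefit = demand + MEB = 96.9 - 0.6x.
Set SMB = MC: 96.9 - 0.6x = 25.5 + 0.5x → x* = 64.9091.
The loss is the area between SMB and MC from x* to x_m; with linear curves that's a triangle of height MEB(x_m).
DWL = ½ × 12.9091 × 14.2000 = 91.6546.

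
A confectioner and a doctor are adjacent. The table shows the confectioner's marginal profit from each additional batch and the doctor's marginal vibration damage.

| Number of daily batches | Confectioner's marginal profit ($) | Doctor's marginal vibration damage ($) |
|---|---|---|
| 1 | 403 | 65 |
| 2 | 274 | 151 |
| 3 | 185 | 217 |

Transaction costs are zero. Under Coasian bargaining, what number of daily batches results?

2

Bargaining reaches the level where marginal profit last exceeds marginal vibration damage.
That holds through level 2 (274 ≥ 151) but not at 3 (185 < 217).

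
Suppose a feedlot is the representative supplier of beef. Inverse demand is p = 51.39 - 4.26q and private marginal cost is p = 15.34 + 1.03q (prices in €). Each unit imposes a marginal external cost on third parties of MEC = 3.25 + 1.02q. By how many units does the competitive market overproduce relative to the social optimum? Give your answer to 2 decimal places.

Market equilibrium (private): 15.34 + 1.03q = 51.39 - 4.26q → q_m = 6.8147.
Social marginal cost = private MC + MEC = 18.59 + 2.05q.
Set SMC = demand: 18.59 + 2.05q = 51.39 - 4.26q → q* = 5.1981.
Gap = |6.8147 − 5.1981| = 1.6166.

1.62 units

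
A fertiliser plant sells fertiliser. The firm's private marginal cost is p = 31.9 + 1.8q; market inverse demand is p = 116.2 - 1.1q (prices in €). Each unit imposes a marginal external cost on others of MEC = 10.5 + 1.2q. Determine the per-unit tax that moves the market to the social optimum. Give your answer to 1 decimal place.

Social marginal cost = private MC + MEC = 42.4 + 3.0q.
Set SMC = demand: 42.4 + 3.0q = 116.2 - 1.1q → q* = 18.0000.
The Pigouvian tax equals MEC at q*: 10.5 + 1.2×18.0000 = 32.1000.

tax = €32.1 per unit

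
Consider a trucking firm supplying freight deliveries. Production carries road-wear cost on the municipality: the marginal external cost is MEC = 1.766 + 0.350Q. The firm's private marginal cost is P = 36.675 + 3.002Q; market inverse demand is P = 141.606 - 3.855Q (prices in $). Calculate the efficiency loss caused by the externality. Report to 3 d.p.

DWL = $3.519

Market equilibrium (private): 36.675 + 3.002Q = 141.606 - 3.855Q → Q_m = 15.3028.
Social marginal cost = private MC + MEC = 38.441 + 3.352Q.
Set SMC = demand: 38.441 + 3.352Q = 141.606 - 3.855Q → Q* = 14.3146.
Between Q* and Q_m the wedge SMC − demand runs linearly from 0 to MEC(Q_m), so the loss is a triangle.
DWL = ½ × 0.9882 × 7.1220 = 3.5190.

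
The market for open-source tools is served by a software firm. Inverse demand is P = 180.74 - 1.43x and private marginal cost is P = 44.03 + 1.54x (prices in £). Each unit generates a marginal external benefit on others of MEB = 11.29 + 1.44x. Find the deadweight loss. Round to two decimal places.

Market equilibrium (private): 44.03 + 1.54x = 180.74 - 1.43x → x_m = 46.0303.
Social marginal cost = private MC − MEB = 32.74 + 0.10x.
Set SMC = demand: 32.74 + 0.10x = 180.74 - 1.43x → x* = 96.7320.
The loss is the area between SMC and demand from x* to x_m; with linear curves that's a triangle of height MEB(x_m).
DWL = ½ × 50.7017 × 77.5736 = 1966.5567.

DWL = £1966.56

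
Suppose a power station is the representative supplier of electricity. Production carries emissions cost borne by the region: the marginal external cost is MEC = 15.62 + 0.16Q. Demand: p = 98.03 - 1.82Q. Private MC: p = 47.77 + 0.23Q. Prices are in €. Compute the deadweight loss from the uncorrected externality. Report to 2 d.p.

Market equilibrium (private): 47.77 + 0.23Q = 98.03 - 1.82Q → Q_m = 24.5171.
Social marginal cost = private MC + MEC = 63.39 + 0.39Q.
Set SMC = demand: 63.39 + 0.39Q = 98.03 - 1.82Q → Q* = 15.6742.
Between Q* and Q_m the wedge SMC − demand runs linearly from 0 to MEC(Q_m), so the loss is a triangle.
DWL = ½ × 8.8429 × 19.5427 = 86.4071.

DWL = €86.41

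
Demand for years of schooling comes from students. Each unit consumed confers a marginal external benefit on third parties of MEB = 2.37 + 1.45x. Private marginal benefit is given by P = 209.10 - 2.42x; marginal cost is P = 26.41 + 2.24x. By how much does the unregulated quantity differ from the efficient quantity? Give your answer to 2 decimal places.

18.45 units

Market equilibrium (private): 26.41 + 2.24x = 209.10 - 2.42x → x_m = 39.2039.
Social marginal benefit = demand + MEB = 211.47 - 0.97x.
Set SMB = MC: 211.47 - 0.97x = 26.41 + 2.24x → x* = 57.6511.
Gap = |39.2039 − 57.6511| = 18.4472.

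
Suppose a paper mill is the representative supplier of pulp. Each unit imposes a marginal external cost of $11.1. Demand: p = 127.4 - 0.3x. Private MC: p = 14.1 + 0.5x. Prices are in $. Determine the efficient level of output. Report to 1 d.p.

Social marginal cost = private MC + MEC = 25.2 + 0.5x.
Set SMC = demand: 25.2 + 0.5x = 127.4 - 0.3x → x* = 127.7500.

x* = 127.8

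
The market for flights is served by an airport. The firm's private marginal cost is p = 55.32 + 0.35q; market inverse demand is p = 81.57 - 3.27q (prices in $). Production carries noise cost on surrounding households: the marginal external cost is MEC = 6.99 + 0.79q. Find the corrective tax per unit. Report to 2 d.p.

Social marginal cost = private MC + MEC = 62.31 + 1.14q.
Set SMC = demand: 62.31 + 1.14q = 81.57 - 3.27q → q* = 4.3673.
The Pigouvian tax equals MEC at q*: 6.99 + 0.79×4.3673 = 10.4402.

tax = $10.44 per unit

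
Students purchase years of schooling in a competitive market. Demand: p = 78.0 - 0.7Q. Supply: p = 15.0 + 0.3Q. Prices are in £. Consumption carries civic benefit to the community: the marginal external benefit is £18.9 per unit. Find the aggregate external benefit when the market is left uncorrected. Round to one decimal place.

£1190.7

Market equilibrium (private): 15.0 + 0.3Q = 78.0 - 0.7Q → Q_m = 63.0000.
Total external benefit = MEB × Q_m = 18.9 × 63.0000 = 1190.7000.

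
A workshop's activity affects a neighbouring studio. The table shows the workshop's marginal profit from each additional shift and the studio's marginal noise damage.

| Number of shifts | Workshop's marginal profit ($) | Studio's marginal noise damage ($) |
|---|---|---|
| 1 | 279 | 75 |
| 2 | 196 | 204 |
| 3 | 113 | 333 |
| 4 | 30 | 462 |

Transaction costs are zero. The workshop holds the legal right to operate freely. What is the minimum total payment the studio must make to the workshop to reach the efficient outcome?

Left alone the workshop would choose level 4 (marginal profit stays positive).
Efficient level: k* = 1 (marginal profit ≥ marginal noise damage through 1).
The studio must at least cover the workshop's forgone profit from cutting 4→1: 196 + 113 + 30 = 339.

$339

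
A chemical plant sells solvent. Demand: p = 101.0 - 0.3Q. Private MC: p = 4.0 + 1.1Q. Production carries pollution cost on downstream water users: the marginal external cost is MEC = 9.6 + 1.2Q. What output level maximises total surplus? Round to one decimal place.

Social marginal cost = private MC + MEC = 13.6 + 2.3Q.
Set SMC = demand: 13.6 + 2.3Q = 101.0 - 0.3Q → Q* = 33.6154.

Q* = 33.6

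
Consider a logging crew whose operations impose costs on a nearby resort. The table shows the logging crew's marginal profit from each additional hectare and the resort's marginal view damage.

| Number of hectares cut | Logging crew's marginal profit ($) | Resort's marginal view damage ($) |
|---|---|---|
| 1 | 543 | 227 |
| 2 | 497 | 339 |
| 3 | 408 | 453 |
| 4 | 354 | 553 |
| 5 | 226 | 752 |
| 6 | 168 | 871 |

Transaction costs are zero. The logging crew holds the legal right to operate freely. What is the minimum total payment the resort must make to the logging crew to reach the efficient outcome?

Left alone the logging crew would choose level 6 (marginal profit stays positive).
Efficient level: k* = 2 (marginal profit ≥ marginal view damage through 2).
The resort must at least cover the logging crew's forgone profit from cutting 6→2: 408 + 354 + 226 + 168 = 1156.

$1156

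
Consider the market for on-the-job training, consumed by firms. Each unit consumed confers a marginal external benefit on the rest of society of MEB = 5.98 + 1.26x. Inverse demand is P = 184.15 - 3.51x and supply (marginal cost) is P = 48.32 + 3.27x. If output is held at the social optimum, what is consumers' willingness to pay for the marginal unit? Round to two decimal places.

P = 93.98

Social marginal benefit = demand + MEB = 190.13 - 2.25x.
Set SMB = MC: 190.13 - 2.25x = 48.32 + 3.27x → x* = 25.6902.
Consumer price on the demand curve at x*: 184.15 − 3.51×25.6902 = 93.9774.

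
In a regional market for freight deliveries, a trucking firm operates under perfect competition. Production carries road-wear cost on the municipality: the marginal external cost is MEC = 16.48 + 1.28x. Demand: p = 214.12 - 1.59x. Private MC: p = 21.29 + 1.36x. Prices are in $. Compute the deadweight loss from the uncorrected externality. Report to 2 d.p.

Market equilibrium (private): 21.29 + 1.36x = 214.12 - 1.59x → x_m = 65.3661.
Social marginal cost = private MC + MEC = 37.77 + 2.64x.
Set SMC = demand: 37.77 + 2.64x = 214.12 - 1.59x → x* = 41.6903.
Height of the DWL triangle at x_m is SMC(x_m) − demand(x_m) = MEC(x_m) = 100.1486.
DWL = ½ × 23.6758 × 100.1486 = 1185.5491.

DWL = $1185.55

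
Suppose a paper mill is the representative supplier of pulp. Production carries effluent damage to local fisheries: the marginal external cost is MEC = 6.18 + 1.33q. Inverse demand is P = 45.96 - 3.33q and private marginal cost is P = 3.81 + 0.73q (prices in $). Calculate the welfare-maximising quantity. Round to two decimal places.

Social marginal cost = private MC + MEC = 9.99 + 2.06q.
Set SMC = demand: 9.99 + 2.06q = 45.96 - 3.33q → q* = 6.6735.

q* = 6.67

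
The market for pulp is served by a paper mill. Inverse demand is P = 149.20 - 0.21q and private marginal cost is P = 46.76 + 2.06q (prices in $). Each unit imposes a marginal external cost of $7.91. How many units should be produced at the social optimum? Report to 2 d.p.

q* = 41.64

Social marginal cost = private MC + MEC = 54.67 + 2.06q.
Set SMC = demand: 54.67 + 2.06q = 149.20 - 0.21q → q* = 41.6432.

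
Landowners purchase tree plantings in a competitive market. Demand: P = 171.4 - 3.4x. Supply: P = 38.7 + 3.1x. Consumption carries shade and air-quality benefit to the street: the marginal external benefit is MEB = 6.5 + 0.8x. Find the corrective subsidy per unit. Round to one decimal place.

subsidy = 26.0 per unit

Social marginal benefit = demand + MEB = 177.9 - 2.6x.
Set SMB = MC: 177.9 - 2.6x = 38.7 + 3.1x → x* = 24.4211.
The Pigouvian subsidy equals MEB at x*: 6.5 + 0.8×24.4211 = 26.0369.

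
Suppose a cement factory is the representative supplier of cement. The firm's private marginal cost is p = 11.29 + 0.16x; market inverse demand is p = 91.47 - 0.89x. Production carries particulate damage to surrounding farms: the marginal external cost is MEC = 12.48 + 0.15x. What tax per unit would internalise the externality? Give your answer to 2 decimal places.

tax = 20.94 per unit

Social marginal cost = private MC + MEC = 23.77 + 0.31x.
Set SMC = demand: 23.77 + 0.31x = 91.47 - 0.89x → x* = 56.4167.
The Pigouvian tax equals MEC at x*: 12.48 + 0.15×56.4167 = 20.9425.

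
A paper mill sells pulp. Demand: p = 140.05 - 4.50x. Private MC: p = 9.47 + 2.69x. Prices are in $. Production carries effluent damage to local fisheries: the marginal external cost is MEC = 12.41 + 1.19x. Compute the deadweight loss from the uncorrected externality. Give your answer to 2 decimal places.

DWL = $69.06

Market equilibrium (private): 9.47 + 2.69x = 140.05 - 4.50x → x_m = 18.1613.
Social marginal cost = private MC + MEC = 21.88 + 3.88x.
Set SMC = demand: 21.88 + 3.88x = 140.05 - 4.50x → x* = 14.1014.
The loss is the area between SMC and demand from x* to x_m; with linear curves that's a triangle of height MEC(x_m).
DWL = ½ × 4.0599 × 34.0220 = 69.0630.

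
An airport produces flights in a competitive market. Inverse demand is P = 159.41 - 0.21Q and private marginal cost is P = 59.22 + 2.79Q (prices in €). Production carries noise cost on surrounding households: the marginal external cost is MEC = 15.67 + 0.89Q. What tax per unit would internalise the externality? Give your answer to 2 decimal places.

Social marginal cost = private MC + MEC = 74.89 + 3.68Q.
Set SMC = demand: 74.89 + 3.68Q = 159.41 - 0.21Q → Q* = 21.7275.
The Pigouvian tax equals MEC at Q*: 15.67 + 0.89×21.7275 = 35.0075.

tax = €35.01 per unit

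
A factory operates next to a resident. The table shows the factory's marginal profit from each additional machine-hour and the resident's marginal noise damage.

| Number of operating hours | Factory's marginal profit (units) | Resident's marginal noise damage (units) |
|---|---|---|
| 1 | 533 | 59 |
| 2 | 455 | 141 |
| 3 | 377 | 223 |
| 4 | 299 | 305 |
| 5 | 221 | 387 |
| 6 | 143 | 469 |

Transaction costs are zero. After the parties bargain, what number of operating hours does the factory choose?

Bargaining reaches the level where marginal profit last exceeds marginal noise damage.
That holds through level 3 (377 ≥ 223) but not at 4 (299 < 305).

3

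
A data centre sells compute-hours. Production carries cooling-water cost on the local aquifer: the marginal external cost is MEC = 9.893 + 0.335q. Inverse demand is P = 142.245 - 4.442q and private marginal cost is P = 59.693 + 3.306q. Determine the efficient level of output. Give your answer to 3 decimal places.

q* = 8.989

Social marginal cost = private MC + MEC = 69.586 + 3.641q.
Set SMC = demand: 69.586 + 3.641q = 142.245 - 4.442q → q* = 8.9891.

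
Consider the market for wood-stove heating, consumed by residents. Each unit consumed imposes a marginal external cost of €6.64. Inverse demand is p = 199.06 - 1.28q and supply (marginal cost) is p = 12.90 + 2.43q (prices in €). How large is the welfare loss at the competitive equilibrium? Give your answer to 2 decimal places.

DWL = €5.94

Market equilibrium (private): 12.90 + 2.43q = 199.06 - 1.28q → q_m = 50.1779.
Social marginal benefit = demand − MEC = 192.42 - 1.28q.
Set SMB = MC: 192.42 - 1.28q = 12.90 + 2.43q → q* = 48.3881.
Height of the DWL triangle at q_m is MC(q_m) − SMB(q_m) = MEC(q_m) = 6.6400.
DWL = ½ × 1.7898 × 6.6400 = 5.9421.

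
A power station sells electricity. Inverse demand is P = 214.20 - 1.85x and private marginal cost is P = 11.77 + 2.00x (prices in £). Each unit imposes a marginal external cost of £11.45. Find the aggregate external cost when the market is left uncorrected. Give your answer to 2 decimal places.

Market equilibrium (private): 11.77 + 2.00x = 214.20 - 1.85x → x_m = 52.5792.
Total external cost = MEC × x_m = 11.45 × 52.5792 = 602.0318.

£602.03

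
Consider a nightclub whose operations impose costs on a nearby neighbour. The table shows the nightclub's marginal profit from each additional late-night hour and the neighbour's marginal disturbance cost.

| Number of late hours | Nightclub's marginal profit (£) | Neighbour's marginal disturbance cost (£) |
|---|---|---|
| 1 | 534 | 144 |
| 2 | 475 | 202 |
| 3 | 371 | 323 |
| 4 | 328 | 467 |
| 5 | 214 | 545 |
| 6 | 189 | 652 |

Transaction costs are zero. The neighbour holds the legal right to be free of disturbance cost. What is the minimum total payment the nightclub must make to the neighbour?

Efficient level: marginal profit ≥ marginal disturbance cost through level 3, so k* = 3.
With the neighbour holding the right, the nightclub must at least compensate total damage at k*: 144 + 202 + 323 = 669.

£669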